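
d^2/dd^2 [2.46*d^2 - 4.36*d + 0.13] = 4.92000000000000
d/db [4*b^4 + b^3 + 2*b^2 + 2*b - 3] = 16*b^3 + 3*b^2 + 4*b + 2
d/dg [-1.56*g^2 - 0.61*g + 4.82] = -3.12*g - 0.61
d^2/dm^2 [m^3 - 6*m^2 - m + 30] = 6*m - 12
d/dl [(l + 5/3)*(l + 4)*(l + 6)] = 3*l^2 + 70*l/3 + 122/3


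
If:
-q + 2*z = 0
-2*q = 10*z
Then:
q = 0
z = 0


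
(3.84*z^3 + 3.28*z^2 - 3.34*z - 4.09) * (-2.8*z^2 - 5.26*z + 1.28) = -10.752*z^5 - 29.3824*z^4 - 2.9856*z^3 + 33.2188*z^2 + 17.2382*z - 5.2352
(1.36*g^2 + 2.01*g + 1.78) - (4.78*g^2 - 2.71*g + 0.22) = -3.42*g^2 + 4.72*g + 1.56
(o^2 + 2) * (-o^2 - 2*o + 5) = -o^4 - 2*o^3 + 3*o^2 - 4*o + 10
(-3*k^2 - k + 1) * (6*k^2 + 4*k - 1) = -18*k^4 - 18*k^3 + 5*k^2 + 5*k - 1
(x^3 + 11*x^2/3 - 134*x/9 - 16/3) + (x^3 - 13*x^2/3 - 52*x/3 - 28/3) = 2*x^3 - 2*x^2/3 - 290*x/9 - 44/3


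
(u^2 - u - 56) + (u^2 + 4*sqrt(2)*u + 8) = 2*u^2 - u + 4*sqrt(2)*u - 48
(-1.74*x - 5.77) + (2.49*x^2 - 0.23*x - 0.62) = 2.49*x^2 - 1.97*x - 6.39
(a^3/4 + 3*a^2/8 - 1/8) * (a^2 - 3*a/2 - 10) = a^5/4 - 49*a^3/16 - 31*a^2/8 + 3*a/16 + 5/4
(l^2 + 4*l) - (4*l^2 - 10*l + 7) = -3*l^2 + 14*l - 7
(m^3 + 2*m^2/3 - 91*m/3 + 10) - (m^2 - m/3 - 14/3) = m^3 - m^2/3 - 30*m + 44/3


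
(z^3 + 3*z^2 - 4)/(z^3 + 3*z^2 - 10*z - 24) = (z^2 + z - 2)/(z^2 + z - 12)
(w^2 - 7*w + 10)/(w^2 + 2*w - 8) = (w - 5)/(w + 4)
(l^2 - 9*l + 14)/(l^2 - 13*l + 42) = (l - 2)/(l - 6)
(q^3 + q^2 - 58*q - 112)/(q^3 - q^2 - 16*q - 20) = (q^2 - q - 56)/(q^2 - 3*q - 10)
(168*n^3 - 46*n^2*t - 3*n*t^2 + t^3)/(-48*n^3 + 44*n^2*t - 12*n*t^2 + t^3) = (7*n + t)/(-2*n + t)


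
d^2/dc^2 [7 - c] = 0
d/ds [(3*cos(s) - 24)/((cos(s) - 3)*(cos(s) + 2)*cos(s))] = 3*(35*cos(s) - 25*cos(2*s) + cos(3*s) + 71)*sin(s)/(2*(cos(s) - 3)^2*(cos(s) + 2)^2*cos(s)^2)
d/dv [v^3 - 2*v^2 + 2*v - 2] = 3*v^2 - 4*v + 2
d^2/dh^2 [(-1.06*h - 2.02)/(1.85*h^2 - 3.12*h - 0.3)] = ((1.06*h + 2.02)*(3.7*h - 3.12)*(7.4*h - 6.24) + (11.766*h + 0.859599999999999)*(-1.85*h^2 + 3.12*h + 0.3))/(-1.85*h^2 + 3.12*h + 0.3)^3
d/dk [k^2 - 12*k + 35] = 2*k - 12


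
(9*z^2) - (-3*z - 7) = 9*z^2 + 3*z + 7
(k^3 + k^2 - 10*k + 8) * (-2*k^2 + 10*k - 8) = -2*k^5 + 8*k^4 + 22*k^3 - 124*k^2 + 160*k - 64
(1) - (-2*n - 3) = 2*n + 4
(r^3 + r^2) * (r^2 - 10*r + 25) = r^5 - 9*r^4 + 15*r^3 + 25*r^2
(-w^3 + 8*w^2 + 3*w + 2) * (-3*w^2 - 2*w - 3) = 3*w^5 - 22*w^4 - 22*w^3 - 36*w^2 - 13*w - 6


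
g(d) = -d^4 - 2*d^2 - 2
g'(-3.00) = 120.00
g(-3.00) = -101.00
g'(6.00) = -888.00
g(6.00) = -1370.00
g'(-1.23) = 12.36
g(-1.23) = -7.31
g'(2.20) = -51.39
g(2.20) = -35.11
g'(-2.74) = 93.24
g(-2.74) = -73.38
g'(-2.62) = 82.42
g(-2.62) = -62.85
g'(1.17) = -11.09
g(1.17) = -6.61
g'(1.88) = -34.10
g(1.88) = -21.56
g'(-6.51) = 1129.62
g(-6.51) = -1882.83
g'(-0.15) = 0.61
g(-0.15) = -2.05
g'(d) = -4*d^3 - 4*d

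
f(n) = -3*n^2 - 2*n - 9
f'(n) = -6*n - 2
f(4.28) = -72.52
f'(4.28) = -27.68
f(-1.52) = -12.89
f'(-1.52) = 7.12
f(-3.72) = -43.08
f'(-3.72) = 20.32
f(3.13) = -44.65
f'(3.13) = -20.78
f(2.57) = -33.95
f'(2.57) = -17.42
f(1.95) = -24.31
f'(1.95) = -13.70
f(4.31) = -73.35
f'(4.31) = -27.86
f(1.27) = -16.38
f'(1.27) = -9.62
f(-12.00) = -417.00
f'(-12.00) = 70.00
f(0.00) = -9.00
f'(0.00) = -2.00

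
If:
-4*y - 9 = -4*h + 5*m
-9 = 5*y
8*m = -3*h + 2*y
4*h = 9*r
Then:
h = -18/235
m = -99/235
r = -8/235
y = -9/5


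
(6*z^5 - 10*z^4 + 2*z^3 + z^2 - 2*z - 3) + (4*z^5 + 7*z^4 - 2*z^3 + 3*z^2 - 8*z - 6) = 10*z^5 - 3*z^4 + 4*z^2 - 10*z - 9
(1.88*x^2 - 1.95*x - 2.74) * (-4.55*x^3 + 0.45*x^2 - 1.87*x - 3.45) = -8.554*x^5 + 9.7185*x^4 + 8.0739*x^3 - 4.0725*x^2 + 11.8513*x + 9.453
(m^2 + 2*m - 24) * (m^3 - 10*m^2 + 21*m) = m^5 - 8*m^4 - 23*m^3 + 282*m^2 - 504*m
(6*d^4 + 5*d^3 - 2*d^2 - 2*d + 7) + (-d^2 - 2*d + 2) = 6*d^4 + 5*d^3 - 3*d^2 - 4*d + 9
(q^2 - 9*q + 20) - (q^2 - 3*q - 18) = 38 - 6*q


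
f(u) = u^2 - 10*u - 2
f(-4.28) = 59.12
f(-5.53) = 83.88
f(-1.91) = 20.75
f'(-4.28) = -18.56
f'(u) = 2*u - 10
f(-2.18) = 24.55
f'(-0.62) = -11.24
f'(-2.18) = -14.36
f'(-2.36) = -14.72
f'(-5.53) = -21.06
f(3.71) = -25.34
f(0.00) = -2.00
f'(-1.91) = -13.82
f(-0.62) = 4.58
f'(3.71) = -2.58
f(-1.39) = 13.83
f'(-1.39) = -12.78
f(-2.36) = 27.17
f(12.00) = 22.00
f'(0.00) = -10.00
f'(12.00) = 14.00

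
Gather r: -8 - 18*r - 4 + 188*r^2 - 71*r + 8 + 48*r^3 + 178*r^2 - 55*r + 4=48*r^3 + 366*r^2 - 144*r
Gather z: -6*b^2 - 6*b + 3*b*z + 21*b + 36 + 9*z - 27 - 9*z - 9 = -6*b^2 + 3*b*z + 15*b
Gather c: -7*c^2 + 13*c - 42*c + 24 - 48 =-7*c^2 - 29*c - 24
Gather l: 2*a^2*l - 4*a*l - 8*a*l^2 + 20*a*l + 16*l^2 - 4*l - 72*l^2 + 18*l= l^2*(-8*a - 56) + l*(2*a^2 + 16*a + 14)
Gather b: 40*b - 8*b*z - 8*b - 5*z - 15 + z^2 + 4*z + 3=b*(32 - 8*z) + z^2 - z - 12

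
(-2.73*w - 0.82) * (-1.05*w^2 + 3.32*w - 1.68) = 2.8665*w^3 - 8.2026*w^2 + 1.864*w + 1.3776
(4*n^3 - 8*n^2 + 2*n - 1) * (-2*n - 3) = -8*n^4 + 4*n^3 + 20*n^2 - 4*n + 3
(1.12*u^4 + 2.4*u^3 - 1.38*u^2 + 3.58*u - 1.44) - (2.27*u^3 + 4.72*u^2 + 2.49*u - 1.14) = 1.12*u^4 + 0.13*u^3 - 6.1*u^2 + 1.09*u - 0.3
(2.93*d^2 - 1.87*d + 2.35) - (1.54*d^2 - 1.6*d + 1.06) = 1.39*d^2 - 0.27*d + 1.29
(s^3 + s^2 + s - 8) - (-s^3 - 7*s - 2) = 2*s^3 + s^2 + 8*s - 6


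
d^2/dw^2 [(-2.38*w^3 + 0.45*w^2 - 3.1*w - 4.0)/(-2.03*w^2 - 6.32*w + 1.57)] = (1.4210854715202e-14*w^5 + 242.39264*w^3 - 51.3954420000001*w^2 + 402.389232*w + 404.33647)/(8.365427*w^6 + 78.132264*w^5 + 223.839777*w^4 + 131.581136*w^3 - 173.117463*w^2 + 46.734504*w - 3.869893)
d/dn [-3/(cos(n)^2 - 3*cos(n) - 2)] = 3*(3 - 2*cos(n))*sin(n)/(sin(n)^2 + 3*cos(n) + 1)^2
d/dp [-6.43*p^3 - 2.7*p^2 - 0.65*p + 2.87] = -19.29*p^2 - 5.4*p - 0.65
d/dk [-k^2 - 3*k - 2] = -2*k - 3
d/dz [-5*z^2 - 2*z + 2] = -10*z - 2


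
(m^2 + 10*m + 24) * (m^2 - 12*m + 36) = m^4 - 2*m^3 - 60*m^2 + 72*m + 864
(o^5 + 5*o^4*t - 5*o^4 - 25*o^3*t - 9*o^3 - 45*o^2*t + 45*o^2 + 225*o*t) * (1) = o^5 + 5*o^4*t - 5*o^4 - 25*o^3*t - 9*o^3 - 45*o^2*t + 45*o^2 + 225*o*t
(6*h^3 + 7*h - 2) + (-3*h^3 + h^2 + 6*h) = 3*h^3 + h^2 + 13*h - 2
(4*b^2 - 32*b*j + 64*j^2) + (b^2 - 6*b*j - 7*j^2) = 5*b^2 - 38*b*j + 57*j^2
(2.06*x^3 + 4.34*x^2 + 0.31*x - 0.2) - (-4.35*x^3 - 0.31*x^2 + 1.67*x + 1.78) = 6.41*x^3 + 4.65*x^2 - 1.36*x - 1.98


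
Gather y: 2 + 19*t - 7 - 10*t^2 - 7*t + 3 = -10*t^2 + 12*t - 2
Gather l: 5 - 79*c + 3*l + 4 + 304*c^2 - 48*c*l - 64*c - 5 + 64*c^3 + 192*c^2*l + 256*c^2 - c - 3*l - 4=64*c^3 + 560*c^2 - 144*c + l*(192*c^2 - 48*c)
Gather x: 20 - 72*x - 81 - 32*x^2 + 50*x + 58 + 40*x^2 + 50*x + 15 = 8*x^2 + 28*x + 12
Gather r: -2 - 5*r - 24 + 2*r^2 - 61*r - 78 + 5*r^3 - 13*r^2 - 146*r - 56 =5*r^3 - 11*r^2 - 212*r - 160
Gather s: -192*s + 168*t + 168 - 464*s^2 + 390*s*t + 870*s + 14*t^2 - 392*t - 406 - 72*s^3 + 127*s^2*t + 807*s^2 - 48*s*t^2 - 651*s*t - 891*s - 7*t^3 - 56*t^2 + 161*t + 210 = -72*s^3 + s^2*(127*t + 343) + s*(-48*t^2 - 261*t - 213) - 7*t^3 - 42*t^2 - 63*t - 28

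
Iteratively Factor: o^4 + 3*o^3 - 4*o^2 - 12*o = (o + 3)*(o^3 - 4*o) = (o - 2)*(o + 3)*(o^2 + 2*o) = (o - 2)*(o + 2)*(o + 3)*(o)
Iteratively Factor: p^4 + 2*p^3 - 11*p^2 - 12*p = (p - 3)*(p^3 + 5*p^2 + 4*p) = (p - 3)*(p + 4)*(p^2 + p) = (p - 3)*(p + 1)*(p + 4)*(p)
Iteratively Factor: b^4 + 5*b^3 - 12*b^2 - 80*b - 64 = (b + 1)*(b^3 + 4*b^2 - 16*b - 64) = (b - 4)*(b + 1)*(b^2 + 8*b + 16) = (b - 4)*(b + 1)*(b + 4)*(b + 4)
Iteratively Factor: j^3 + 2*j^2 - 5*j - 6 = (j + 1)*(j^2 + j - 6) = (j + 1)*(j + 3)*(j - 2)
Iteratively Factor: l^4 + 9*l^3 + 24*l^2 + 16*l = (l)*(l^3 + 9*l^2 + 24*l + 16) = l*(l + 1)*(l^2 + 8*l + 16) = l*(l + 1)*(l + 4)*(l + 4)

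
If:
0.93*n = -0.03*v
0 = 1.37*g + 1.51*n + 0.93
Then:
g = 0.0355545090652225*v - 0.678832116788321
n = -0.032258064516129*v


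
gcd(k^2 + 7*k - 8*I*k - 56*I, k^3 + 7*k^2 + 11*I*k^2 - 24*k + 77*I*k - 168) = k + 7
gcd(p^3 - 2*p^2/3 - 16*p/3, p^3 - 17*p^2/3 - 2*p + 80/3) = p^2 - 2*p/3 - 16/3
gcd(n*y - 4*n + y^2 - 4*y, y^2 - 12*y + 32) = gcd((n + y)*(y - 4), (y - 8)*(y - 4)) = y - 4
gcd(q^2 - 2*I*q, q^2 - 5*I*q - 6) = q - 2*I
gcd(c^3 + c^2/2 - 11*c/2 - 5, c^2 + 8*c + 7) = c + 1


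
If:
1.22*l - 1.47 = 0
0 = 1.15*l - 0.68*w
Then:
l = 1.20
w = 2.04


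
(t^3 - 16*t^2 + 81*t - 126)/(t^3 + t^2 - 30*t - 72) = (t^2 - 10*t + 21)/(t^2 + 7*t + 12)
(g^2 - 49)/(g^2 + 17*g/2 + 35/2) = 2*(g^2 - 49)/(2*g^2 + 17*g + 35)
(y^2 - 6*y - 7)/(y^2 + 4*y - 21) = (y^2 - 6*y - 7)/(y^2 + 4*y - 21)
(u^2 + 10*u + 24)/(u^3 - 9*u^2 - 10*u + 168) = (u + 6)/(u^2 - 13*u + 42)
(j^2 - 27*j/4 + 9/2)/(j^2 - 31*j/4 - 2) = (-4*j^2 + 27*j - 18)/(-4*j^2 + 31*j + 8)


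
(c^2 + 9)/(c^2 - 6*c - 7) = (c^2 + 9)/(c^2 - 6*c - 7)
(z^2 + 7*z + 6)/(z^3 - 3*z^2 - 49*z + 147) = (z^2 + 7*z + 6)/(z^3 - 3*z^2 - 49*z + 147)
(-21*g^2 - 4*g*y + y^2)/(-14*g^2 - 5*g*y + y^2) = (3*g + y)/(2*g + y)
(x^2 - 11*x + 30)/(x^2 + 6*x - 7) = (x^2 - 11*x + 30)/(x^2 + 6*x - 7)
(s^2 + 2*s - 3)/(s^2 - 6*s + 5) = (s + 3)/(s - 5)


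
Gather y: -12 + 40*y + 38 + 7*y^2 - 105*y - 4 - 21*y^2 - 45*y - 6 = -14*y^2 - 110*y + 16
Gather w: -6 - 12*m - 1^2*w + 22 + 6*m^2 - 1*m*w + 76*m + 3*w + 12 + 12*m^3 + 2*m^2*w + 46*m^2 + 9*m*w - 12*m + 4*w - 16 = 12*m^3 + 52*m^2 + 52*m + w*(2*m^2 + 8*m + 6) + 12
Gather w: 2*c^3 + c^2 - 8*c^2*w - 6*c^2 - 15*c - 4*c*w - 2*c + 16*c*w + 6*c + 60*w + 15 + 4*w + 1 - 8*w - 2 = 2*c^3 - 5*c^2 - 11*c + w*(-8*c^2 + 12*c + 56) + 14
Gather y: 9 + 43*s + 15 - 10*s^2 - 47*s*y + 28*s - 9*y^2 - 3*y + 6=-10*s^2 + 71*s - 9*y^2 + y*(-47*s - 3) + 30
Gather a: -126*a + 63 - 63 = -126*a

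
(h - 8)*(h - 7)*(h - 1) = h^3 - 16*h^2 + 71*h - 56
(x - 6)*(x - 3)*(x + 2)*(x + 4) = x^4 - 3*x^3 - 28*x^2 + 36*x + 144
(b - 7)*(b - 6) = b^2 - 13*b + 42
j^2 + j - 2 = (j - 1)*(j + 2)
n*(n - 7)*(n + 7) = n^3 - 49*n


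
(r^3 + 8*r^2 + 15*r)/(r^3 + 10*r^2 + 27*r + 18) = r*(r + 5)/(r^2 + 7*r + 6)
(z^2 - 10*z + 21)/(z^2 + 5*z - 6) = (z^2 - 10*z + 21)/(z^2 + 5*z - 6)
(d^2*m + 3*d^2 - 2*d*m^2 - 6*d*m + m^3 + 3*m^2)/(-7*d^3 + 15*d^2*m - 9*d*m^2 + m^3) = (-m - 3)/(7*d - m)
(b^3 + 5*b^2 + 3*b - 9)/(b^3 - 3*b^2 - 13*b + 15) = (b + 3)/(b - 5)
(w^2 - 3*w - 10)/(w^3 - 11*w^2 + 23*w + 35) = (w + 2)/(w^2 - 6*w - 7)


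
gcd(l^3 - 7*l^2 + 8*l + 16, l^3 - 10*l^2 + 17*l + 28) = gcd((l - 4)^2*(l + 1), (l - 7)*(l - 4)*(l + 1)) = l^2 - 3*l - 4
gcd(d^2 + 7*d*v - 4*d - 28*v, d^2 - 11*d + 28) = d - 4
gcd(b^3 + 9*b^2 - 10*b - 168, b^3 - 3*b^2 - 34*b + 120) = b^2 + 2*b - 24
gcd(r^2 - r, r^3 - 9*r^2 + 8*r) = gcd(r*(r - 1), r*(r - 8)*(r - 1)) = r^2 - r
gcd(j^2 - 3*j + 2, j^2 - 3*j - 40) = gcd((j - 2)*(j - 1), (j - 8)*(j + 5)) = 1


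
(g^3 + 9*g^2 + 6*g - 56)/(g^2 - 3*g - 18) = (-g^3 - 9*g^2 - 6*g + 56)/(-g^2 + 3*g + 18)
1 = 1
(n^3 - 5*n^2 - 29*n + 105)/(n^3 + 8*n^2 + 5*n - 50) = (n^2 - 10*n + 21)/(n^2 + 3*n - 10)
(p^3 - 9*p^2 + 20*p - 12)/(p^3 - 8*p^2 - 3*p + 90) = (p^2 - 3*p + 2)/(p^2 - 2*p - 15)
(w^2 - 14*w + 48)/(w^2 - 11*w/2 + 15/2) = 2*(w^2 - 14*w + 48)/(2*w^2 - 11*w + 15)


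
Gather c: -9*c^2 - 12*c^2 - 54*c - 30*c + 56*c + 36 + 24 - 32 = -21*c^2 - 28*c + 28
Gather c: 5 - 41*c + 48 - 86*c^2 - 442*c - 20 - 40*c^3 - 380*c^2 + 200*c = -40*c^3 - 466*c^2 - 283*c + 33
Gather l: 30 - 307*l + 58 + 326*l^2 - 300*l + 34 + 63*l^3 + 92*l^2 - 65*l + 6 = 63*l^3 + 418*l^2 - 672*l + 128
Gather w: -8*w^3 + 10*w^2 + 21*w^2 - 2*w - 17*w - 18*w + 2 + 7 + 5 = -8*w^3 + 31*w^2 - 37*w + 14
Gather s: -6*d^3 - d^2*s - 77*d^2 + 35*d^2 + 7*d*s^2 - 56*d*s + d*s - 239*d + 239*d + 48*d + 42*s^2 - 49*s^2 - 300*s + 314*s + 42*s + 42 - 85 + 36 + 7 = -6*d^3 - 42*d^2 + 48*d + s^2*(7*d - 7) + s*(-d^2 - 55*d + 56)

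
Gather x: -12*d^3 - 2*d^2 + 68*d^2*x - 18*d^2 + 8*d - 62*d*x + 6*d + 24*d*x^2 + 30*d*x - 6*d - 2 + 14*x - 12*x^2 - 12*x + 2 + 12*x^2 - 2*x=-12*d^3 - 20*d^2 + 24*d*x^2 + 8*d + x*(68*d^2 - 32*d)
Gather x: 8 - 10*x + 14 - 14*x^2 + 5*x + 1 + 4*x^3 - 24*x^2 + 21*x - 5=4*x^3 - 38*x^2 + 16*x + 18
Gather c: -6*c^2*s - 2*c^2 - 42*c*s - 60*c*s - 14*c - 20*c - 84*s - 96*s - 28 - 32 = c^2*(-6*s - 2) + c*(-102*s - 34) - 180*s - 60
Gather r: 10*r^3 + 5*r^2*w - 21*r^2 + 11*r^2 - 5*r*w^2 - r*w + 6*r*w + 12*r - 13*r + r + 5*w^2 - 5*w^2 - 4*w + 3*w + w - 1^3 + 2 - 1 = 10*r^3 + r^2*(5*w - 10) + r*(-5*w^2 + 5*w)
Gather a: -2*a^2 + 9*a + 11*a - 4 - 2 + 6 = -2*a^2 + 20*a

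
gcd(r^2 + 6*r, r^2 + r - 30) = r + 6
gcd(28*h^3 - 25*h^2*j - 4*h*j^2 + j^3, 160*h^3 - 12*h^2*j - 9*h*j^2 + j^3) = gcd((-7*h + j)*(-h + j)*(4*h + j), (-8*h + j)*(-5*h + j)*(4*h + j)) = 4*h + j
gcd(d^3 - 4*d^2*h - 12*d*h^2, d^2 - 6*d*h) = d^2 - 6*d*h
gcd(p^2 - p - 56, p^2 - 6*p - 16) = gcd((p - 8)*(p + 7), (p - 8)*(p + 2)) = p - 8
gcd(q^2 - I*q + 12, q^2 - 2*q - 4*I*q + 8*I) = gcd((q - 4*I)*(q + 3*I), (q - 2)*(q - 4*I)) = q - 4*I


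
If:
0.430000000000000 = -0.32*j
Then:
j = -1.34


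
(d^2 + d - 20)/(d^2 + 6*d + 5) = (d - 4)/(d + 1)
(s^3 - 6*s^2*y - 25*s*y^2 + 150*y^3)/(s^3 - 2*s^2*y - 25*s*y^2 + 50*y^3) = (-s + 6*y)/(-s + 2*y)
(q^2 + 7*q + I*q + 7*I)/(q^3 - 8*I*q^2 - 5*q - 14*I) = (q + 7)/(q^2 - 9*I*q - 14)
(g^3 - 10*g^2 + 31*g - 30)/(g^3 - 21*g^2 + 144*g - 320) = (g^2 - 5*g + 6)/(g^2 - 16*g + 64)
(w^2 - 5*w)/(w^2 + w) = (w - 5)/(w + 1)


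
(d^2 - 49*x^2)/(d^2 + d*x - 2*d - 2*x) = (d^2 - 49*x^2)/(d^2 + d*x - 2*d - 2*x)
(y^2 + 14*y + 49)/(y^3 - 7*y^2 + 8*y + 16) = (y^2 + 14*y + 49)/(y^3 - 7*y^2 + 8*y + 16)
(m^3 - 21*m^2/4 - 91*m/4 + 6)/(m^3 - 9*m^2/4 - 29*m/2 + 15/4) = (m - 8)/(m - 5)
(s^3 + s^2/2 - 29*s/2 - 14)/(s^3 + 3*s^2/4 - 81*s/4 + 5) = 2*(2*s^2 + 9*s + 7)/(4*s^2 + 19*s - 5)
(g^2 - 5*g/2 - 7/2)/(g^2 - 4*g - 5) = (g - 7/2)/(g - 5)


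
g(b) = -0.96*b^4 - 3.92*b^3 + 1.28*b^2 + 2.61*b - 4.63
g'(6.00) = -1234.83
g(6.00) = -2033.77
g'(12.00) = -8295.63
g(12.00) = -26469.31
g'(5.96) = -1212.83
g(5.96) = -1984.82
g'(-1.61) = -15.97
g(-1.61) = 4.39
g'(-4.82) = 147.06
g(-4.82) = -66.67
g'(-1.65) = -16.38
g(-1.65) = 5.04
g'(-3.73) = 28.72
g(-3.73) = 21.05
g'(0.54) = -0.04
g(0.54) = -3.55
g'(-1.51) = -14.85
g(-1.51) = 2.85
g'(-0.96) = -7.29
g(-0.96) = -3.30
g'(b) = -3.84*b^3 - 11.76*b^2 + 2.56*b + 2.61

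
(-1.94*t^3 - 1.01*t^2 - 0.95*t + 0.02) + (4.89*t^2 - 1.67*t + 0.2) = -1.94*t^3 + 3.88*t^2 - 2.62*t + 0.22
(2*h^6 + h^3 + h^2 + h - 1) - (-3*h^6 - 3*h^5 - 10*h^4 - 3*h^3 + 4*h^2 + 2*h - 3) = 5*h^6 + 3*h^5 + 10*h^4 + 4*h^3 - 3*h^2 - h + 2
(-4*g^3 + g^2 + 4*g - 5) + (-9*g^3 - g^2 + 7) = -13*g^3 + 4*g + 2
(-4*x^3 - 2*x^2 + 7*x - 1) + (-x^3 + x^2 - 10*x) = -5*x^3 - x^2 - 3*x - 1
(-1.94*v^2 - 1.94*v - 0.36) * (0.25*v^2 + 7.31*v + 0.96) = -0.485*v^4 - 14.6664*v^3 - 16.1338*v^2 - 4.494*v - 0.3456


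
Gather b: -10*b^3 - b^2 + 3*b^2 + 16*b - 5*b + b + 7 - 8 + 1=-10*b^3 + 2*b^2 + 12*b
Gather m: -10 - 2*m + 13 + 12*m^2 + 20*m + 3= 12*m^2 + 18*m + 6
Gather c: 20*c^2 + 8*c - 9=20*c^2 + 8*c - 9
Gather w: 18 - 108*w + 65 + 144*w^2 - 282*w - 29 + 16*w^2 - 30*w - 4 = 160*w^2 - 420*w + 50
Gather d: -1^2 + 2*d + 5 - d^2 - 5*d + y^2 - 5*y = -d^2 - 3*d + y^2 - 5*y + 4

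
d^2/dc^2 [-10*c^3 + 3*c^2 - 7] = 6 - 60*c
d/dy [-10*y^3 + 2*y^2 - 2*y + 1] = -30*y^2 + 4*y - 2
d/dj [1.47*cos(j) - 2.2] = -1.47*sin(j)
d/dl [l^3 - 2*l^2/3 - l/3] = 3*l^2 - 4*l/3 - 1/3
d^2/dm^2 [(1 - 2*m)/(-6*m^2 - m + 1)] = 2*(4*(1 - 9*m)*(6*m^2 + m - 1) + (2*m - 1)*(12*m + 1)^2)/(6*m^2 + m - 1)^3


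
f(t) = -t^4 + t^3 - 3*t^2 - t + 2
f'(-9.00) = 3212.00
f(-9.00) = -7522.00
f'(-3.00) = 152.00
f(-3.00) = -130.00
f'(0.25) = -2.38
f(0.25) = 1.57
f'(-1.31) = 21.00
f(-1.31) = -7.03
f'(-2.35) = 81.58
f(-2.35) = -55.69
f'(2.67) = -71.77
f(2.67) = -53.84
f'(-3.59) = 244.28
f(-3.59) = -245.45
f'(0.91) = -6.99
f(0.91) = -1.33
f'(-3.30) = 195.22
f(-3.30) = -181.90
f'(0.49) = -3.69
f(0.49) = 0.85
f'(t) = -4*t^3 + 3*t^2 - 6*t - 1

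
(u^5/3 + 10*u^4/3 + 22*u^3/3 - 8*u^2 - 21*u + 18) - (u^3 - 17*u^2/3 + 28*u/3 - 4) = u^5/3 + 10*u^4/3 + 19*u^3/3 - 7*u^2/3 - 91*u/3 + 22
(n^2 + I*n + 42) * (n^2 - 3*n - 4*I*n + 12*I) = n^4 - 3*n^3 - 3*I*n^3 + 46*n^2 + 9*I*n^2 - 138*n - 168*I*n + 504*I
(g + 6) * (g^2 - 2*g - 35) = g^3 + 4*g^2 - 47*g - 210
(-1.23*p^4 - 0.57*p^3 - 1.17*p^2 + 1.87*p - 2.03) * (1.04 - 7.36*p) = 9.0528*p^5 + 2.916*p^4 + 8.0184*p^3 - 14.98*p^2 + 16.8856*p - 2.1112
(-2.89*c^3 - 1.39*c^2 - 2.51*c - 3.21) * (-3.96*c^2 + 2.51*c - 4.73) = 11.4444*c^5 - 1.7495*c^4 + 20.1204*c^3 + 12.9862*c^2 + 3.8152*c + 15.1833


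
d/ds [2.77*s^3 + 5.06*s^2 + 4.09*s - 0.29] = 8.31*s^2 + 10.12*s + 4.09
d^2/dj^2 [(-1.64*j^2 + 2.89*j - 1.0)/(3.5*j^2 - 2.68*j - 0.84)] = (40.0386*j^3 - 102.4296*j^2 + 107.2596*j - 35.571104)/(42.875*j^6 - 98.49*j^5 + 44.5452*j^4 + 28.026368*j^3 - 10.690848*j^2 - 5.673024*j - 0.592704)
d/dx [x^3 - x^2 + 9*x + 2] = 3*x^2 - 2*x + 9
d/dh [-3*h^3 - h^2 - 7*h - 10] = -9*h^2 - 2*h - 7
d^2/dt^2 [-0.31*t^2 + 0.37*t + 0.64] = -0.620000000000000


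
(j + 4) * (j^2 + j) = j^3 + 5*j^2 + 4*j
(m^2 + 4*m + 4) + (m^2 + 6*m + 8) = 2*m^2 + 10*m + 12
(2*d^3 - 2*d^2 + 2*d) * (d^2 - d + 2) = 2*d^5 - 4*d^4 + 8*d^3 - 6*d^2 + 4*d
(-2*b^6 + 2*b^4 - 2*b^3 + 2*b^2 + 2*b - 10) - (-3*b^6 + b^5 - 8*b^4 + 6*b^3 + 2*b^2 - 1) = b^6 - b^5 + 10*b^4 - 8*b^3 + 2*b - 9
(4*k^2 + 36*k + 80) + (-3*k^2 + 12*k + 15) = k^2 + 48*k + 95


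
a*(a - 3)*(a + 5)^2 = a^4 + 7*a^3 - 5*a^2 - 75*a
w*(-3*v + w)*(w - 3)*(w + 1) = -3*v*w^3 + 6*v*w^2 + 9*v*w + w^4 - 2*w^3 - 3*w^2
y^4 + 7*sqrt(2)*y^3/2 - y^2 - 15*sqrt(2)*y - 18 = (y - 3*sqrt(2)/2)*(y + sqrt(2))^2*(y + 3*sqrt(2))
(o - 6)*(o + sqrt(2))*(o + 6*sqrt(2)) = o^3 - 6*o^2 + 7*sqrt(2)*o^2 - 42*sqrt(2)*o + 12*o - 72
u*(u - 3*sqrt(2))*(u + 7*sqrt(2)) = u^3 + 4*sqrt(2)*u^2 - 42*u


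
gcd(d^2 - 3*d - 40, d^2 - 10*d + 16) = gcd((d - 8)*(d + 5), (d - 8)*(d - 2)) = d - 8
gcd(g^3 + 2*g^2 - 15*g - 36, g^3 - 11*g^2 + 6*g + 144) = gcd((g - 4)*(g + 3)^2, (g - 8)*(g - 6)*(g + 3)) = g + 3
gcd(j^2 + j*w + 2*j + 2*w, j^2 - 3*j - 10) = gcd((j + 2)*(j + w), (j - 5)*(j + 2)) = j + 2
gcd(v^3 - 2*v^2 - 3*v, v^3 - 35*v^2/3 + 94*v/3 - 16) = v - 3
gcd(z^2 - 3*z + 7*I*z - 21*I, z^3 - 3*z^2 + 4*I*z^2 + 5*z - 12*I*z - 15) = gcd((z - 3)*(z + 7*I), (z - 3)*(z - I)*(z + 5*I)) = z - 3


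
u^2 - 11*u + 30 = (u - 6)*(u - 5)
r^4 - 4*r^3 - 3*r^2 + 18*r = r*(r - 3)^2*(r + 2)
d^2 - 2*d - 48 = (d - 8)*(d + 6)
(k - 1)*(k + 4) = k^2 + 3*k - 4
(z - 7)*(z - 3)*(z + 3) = z^3 - 7*z^2 - 9*z + 63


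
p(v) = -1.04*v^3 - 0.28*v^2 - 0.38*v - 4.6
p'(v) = -3.12*v^2 - 0.56*v - 0.38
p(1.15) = -6.99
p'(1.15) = -5.15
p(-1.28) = -2.39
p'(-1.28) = -4.78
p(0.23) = -4.71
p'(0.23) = -0.67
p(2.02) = -15.08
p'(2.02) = -14.24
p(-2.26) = 6.83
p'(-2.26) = -15.05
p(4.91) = -136.32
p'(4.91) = -78.35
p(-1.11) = -3.10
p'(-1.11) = -3.60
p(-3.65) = 43.63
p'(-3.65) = -39.90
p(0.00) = -4.60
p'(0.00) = -0.38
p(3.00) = -36.34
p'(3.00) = -30.14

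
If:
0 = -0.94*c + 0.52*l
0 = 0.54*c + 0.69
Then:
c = -1.28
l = -2.31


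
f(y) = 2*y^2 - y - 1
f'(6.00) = 23.00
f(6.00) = 65.00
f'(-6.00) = -25.00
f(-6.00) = 77.00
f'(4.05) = 15.20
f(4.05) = 27.76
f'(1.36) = 4.44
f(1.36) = 1.34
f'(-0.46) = -2.84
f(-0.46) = -0.12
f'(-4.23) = -17.92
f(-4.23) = 39.02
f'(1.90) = 6.60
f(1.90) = 4.32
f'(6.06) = 23.24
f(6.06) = 66.39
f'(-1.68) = -7.72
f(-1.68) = 6.32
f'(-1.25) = -6.00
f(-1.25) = 3.38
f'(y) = 4*y - 1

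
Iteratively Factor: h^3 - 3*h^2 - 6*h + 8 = (h - 4)*(h^2 + h - 2) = (h - 4)*(h + 2)*(h - 1)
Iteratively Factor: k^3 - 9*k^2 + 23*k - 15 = (k - 3)*(k^2 - 6*k + 5) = (k - 3)*(k - 1)*(k - 5)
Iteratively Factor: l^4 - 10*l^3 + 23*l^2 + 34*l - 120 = (l - 4)*(l^3 - 6*l^2 - l + 30) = (l - 5)*(l - 4)*(l^2 - l - 6) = (l - 5)*(l - 4)*(l + 2)*(l - 3)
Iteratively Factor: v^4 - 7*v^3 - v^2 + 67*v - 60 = (v - 4)*(v^3 - 3*v^2 - 13*v + 15) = (v - 4)*(v + 3)*(v^2 - 6*v + 5) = (v - 5)*(v - 4)*(v + 3)*(v - 1)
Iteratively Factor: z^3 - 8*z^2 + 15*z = (z)*(z^2 - 8*z + 15) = z*(z - 3)*(z - 5)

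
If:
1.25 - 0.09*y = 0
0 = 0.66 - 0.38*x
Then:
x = 1.74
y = 13.89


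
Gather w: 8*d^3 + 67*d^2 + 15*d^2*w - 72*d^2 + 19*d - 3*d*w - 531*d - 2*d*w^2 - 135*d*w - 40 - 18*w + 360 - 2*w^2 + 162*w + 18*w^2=8*d^3 - 5*d^2 - 512*d + w^2*(16 - 2*d) + w*(15*d^2 - 138*d + 144) + 320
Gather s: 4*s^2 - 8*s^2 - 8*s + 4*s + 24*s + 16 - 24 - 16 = -4*s^2 + 20*s - 24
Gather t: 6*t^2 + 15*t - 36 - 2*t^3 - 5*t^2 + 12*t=-2*t^3 + t^2 + 27*t - 36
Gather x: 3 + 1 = 4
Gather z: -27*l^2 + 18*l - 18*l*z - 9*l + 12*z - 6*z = -27*l^2 + 9*l + z*(6 - 18*l)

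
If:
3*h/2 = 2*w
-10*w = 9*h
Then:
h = 0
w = 0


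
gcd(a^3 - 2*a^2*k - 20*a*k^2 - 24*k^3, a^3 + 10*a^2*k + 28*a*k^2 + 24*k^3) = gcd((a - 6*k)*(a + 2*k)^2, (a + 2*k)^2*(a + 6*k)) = a^2 + 4*a*k + 4*k^2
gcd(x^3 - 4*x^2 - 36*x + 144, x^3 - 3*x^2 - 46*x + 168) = x^2 - 10*x + 24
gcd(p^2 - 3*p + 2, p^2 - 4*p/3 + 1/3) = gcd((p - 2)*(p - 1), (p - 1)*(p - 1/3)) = p - 1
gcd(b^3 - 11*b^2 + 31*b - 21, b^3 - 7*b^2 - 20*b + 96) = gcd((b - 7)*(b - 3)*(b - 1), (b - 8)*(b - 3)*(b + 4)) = b - 3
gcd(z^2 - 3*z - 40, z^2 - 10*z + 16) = z - 8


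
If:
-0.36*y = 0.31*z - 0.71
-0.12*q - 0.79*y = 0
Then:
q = 5.66898148148148*z - 12.9837962962963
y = 1.97222222222222 - 0.861111111111111*z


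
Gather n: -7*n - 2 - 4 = -7*n - 6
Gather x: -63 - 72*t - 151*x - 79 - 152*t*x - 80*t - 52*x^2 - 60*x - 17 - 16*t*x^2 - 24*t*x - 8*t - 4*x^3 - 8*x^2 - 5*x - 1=-160*t - 4*x^3 + x^2*(-16*t - 60) + x*(-176*t - 216) - 160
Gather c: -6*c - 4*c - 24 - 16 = -10*c - 40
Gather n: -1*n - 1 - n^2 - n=-n^2 - 2*n - 1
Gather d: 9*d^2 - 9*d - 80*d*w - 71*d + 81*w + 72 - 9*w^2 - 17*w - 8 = 9*d^2 + d*(-80*w - 80) - 9*w^2 + 64*w + 64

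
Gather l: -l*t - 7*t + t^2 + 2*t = -l*t + t^2 - 5*t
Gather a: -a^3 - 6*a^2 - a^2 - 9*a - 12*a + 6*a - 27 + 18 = -a^3 - 7*a^2 - 15*a - 9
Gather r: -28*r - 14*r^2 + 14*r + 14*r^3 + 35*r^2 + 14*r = 14*r^3 + 21*r^2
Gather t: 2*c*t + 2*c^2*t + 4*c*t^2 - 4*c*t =4*c*t^2 + t*(2*c^2 - 2*c)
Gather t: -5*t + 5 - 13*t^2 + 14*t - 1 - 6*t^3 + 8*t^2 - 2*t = -6*t^3 - 5*t^2 + 7*t + 4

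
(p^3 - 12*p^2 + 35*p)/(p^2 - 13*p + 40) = p*(p - 7)/(p - 8)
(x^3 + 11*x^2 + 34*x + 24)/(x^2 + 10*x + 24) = x + 1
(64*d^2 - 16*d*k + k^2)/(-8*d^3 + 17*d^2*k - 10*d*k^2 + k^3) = (-8*d + k)/(d^2 - 2*d*k + k^2)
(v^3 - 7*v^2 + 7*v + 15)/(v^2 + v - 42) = (v^3 - 7*v^2 + 7*v + 15)/(v^2 + v - 42)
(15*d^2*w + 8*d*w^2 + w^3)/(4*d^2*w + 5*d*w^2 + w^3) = (15*d^2 + 8*d*w + w^2)/(4*d^2 + 5*d*w + w^2)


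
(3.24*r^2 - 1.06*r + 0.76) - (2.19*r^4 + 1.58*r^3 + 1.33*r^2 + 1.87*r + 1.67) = -2.19*r^4 - 1.58*r^3 + 1.91*r^2 - 2.93*r - 0.91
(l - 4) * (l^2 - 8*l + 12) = l^3 - 12*l^2 + 44*l - 48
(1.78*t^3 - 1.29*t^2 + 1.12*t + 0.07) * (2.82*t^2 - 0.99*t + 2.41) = 5.0196*t^5 - 5.4*t^4 + 8.7253*t^3 - 4.0203*t^2 + 2.6299*t + 0.1687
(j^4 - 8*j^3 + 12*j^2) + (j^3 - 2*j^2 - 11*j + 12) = j^4 - 7*j^3 + 10*j^2 - 11*j + 12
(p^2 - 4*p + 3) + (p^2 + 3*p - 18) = 2*p^2 - p - 15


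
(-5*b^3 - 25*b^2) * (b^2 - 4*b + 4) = -5*b^5 - 5*b^4 + 80*b^3 - 100*b^2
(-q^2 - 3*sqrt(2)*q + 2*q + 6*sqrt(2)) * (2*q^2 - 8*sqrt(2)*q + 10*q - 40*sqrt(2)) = -2*q^4 - 6*q^3 + 2*sqrt(2)*q^3 + 6*sqrt(2)*q^2 + 68*q^2 - 20*sqrt(2)*q + 144*q - 480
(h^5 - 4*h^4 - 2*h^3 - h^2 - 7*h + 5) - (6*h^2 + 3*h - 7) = h^5 - 4*h^4 - 2*h^3 - 7*h^2 - 10*h + 12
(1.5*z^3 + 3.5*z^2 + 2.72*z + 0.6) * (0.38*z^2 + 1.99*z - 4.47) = 0.57*z^5 + 4.315*z^4 + 1.2936*z^3 - 10.0042*z^2 - 10.9644*z - 2.682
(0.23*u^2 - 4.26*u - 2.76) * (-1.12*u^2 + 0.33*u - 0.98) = -0.2576*u^4 + 4.8471*u^3 + 1.46*u^2 + 3.264*u + 2.7048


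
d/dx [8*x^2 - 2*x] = 16*x - 2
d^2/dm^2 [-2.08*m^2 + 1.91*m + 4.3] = -4.16000000000000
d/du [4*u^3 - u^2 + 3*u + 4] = 12*u^2 - 2*u + 3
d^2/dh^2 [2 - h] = 0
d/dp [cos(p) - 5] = -sin(p)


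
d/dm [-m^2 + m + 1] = 1 - 2*m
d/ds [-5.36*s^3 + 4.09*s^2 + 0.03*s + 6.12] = -16.08*s^2 + 8.18*s + 0.03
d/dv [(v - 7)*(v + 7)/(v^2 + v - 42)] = 1/(v^2 - 12*v + 36)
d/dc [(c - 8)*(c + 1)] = 2*c - 7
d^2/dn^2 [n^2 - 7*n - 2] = 2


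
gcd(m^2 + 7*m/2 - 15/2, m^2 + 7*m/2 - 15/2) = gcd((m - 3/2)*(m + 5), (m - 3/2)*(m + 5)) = m^2 + 7*m/2 - 15/2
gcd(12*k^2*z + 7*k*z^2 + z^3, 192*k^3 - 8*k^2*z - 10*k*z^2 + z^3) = 4*k + z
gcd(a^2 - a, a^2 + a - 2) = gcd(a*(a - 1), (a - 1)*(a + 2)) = a - 1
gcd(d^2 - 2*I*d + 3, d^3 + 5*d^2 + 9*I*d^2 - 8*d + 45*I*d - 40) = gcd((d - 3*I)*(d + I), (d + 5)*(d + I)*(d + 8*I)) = d + I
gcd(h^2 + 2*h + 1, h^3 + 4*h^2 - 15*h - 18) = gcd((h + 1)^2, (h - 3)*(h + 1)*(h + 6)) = h + 1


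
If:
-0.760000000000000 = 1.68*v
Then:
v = -0.45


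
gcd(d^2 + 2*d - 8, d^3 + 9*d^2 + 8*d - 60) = d - 2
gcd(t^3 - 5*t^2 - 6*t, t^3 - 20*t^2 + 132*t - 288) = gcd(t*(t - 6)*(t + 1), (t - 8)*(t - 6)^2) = t - 6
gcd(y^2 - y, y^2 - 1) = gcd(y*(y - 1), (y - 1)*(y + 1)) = y - 1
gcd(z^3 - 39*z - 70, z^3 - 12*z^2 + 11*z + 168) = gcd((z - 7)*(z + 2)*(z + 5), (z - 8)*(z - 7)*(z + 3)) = z - 7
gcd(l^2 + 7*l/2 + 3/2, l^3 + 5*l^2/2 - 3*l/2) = l + 3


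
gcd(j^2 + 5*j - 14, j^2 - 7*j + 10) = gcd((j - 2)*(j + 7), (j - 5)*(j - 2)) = j - 2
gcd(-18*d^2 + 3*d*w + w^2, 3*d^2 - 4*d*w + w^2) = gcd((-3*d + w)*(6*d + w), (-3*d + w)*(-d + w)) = -3*d + w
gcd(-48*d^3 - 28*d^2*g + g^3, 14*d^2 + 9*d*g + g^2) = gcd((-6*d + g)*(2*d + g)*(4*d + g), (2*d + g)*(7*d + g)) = 2*d + g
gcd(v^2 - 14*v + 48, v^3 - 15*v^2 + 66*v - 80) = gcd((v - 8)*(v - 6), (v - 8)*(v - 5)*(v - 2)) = v - 8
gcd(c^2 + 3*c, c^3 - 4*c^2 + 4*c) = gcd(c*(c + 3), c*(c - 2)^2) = c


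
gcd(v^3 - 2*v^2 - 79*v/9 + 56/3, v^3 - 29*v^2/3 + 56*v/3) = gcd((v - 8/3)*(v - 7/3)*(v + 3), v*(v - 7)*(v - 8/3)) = v - 8/3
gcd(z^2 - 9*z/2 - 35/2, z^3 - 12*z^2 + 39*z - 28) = z - 7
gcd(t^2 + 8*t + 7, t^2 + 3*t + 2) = t + 1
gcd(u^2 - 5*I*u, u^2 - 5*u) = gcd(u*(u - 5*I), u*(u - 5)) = u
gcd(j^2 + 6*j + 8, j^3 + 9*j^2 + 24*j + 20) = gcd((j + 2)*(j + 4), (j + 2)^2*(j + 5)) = j + 2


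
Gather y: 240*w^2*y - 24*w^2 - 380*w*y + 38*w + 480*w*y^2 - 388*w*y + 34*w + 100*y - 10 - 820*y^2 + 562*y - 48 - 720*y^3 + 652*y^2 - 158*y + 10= -24*w^2 + 72*w - 720*y^3 + y^2*(480*w - 168) + y*(240*w^2 - 768*w + 504) - 48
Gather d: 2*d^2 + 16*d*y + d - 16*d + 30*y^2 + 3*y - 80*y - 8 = 2*d^2 + d*(16*y - 15) + 30*y^2 - 77*y - 8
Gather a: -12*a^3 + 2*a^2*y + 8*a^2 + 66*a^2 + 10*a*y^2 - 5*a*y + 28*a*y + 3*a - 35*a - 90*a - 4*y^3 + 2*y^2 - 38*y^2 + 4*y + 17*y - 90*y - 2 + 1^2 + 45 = -12*a^3 + a^2*(2*y + 74) + a*(10*y^2 + 23*y - 122) - 4*y^3 - 36*y^2 - 69*y + 44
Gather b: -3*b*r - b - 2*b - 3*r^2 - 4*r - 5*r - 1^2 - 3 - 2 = b*(-3*r - 3) - 3*r^2 - 9*r - 6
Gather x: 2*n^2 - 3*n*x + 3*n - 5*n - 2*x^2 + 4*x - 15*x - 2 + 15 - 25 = 2*n^2 - 2*n - 2*x^2 + x*(-3*n - 11) - 12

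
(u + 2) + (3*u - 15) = 4*u - 13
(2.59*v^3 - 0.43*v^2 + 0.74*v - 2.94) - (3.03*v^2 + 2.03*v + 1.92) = 2.59*v^3 - 3.46*v^2 - 1.29*v - 4.86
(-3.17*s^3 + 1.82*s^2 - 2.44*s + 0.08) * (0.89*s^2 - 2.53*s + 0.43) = -2.8213*s^5 + 9.6399*s^4 - 8.1393*s^3 + 7.027*s^2 - 1.2516*s + 0.0344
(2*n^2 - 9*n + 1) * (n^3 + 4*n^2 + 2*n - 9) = 2*n^5 - n^4 - 31*n^3 - 32*n^2 + 83*n - 9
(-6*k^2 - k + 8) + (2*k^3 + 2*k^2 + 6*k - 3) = 2*k^3 - 4*k^2 + 5*k + 5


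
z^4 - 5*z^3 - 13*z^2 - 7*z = z*(z - 7)*(z + 1)^2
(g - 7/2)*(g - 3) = g^2 - 13*g/2 + 21/2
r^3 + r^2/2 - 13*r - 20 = (r - 4)*(r + 2)*(r + 5/2)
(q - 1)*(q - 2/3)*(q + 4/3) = q^3 - q^2/3 - 14*q/9 + 8/9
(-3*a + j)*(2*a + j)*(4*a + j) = -24*a^3 - 10*a^2*j + 3*a*j^2 + j^3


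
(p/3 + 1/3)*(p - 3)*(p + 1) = p^3/3 - p^2/3 - 5*p/3 - 1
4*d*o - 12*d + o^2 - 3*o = (4*d + o)*(o - 3)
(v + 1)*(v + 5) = v^2 + 6*v + 5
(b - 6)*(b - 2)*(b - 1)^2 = b^4 - 10*b^3 + 29*b^2 - 32*b + 12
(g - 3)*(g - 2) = g^2 - 5*g + 6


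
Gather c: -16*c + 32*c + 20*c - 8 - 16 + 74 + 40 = 36*c + 90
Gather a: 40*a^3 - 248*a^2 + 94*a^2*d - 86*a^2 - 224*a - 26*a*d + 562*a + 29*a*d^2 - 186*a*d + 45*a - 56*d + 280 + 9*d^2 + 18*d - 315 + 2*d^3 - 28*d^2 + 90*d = 40*a^3 + a^2*(94*d - 334) + a*(29*d^2 - 212*d + 383) + 2*d^3 - 19*d^2 + 52*d - 35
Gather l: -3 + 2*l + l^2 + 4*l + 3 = l^2 + 6*l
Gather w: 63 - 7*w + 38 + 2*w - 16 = 85 - 5*w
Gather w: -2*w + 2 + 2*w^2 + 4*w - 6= 2*w^2 + 2*w - 4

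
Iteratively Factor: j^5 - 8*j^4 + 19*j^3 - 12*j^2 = (j)*(j^4 - 8*j^3 + 19*j^2 - 12*j) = j*(j - 3)*(j^3 - 5*j^2 + 4*j) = j*(j - 4)*(j - 3)*(j^2 - j) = j*(j - 4)*(j - 3)*(j - 1)*(j)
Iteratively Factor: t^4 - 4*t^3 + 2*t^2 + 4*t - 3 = (t + 1)*(t^3 - 5*t^2 + 7*t - 3) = (t - 1)*(t + 1)*(t^2 - 4*t + 3) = (t - 3)*(t - 1)*(t + 1)*(t - 1)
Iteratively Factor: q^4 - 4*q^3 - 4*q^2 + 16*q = (q - 2)*(q^3 - 2*q^2 - 8*q) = (q - 2)*(q + 2)*(q^2 - 4*q) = q*(q - 2)*(q + 2)*(q - 4)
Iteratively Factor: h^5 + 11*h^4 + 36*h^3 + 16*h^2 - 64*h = (h + 4)*(h^4 + 7*h^3 + 8*h^2 - 16*h) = (h - 1)*(h + 4)*(h^3 + 8*h^2 + 16*h) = (h - 1)*(h + 4)^2*(h^2 + 4*h) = (h - 1)*(h + 4)^3*(h)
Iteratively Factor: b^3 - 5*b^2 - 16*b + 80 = (b - 5)*(b^2 - 16) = (b - 5)*(b - 4)*(b + 4)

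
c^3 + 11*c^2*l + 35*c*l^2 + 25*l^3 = (c + l)*(c + 5*l)^2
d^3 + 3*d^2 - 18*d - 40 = (d - 4)*(d + 2)*(d + 5)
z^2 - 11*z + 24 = (z - 8)*(z - 3)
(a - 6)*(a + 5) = a^2 - a - 30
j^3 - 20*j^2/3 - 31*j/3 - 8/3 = (j - 8)*(j + 1/3)*(j + 1)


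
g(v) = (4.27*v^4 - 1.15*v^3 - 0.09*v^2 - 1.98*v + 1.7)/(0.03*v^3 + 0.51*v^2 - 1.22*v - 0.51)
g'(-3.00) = -43.51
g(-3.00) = 55.38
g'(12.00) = 92.38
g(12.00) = 785.62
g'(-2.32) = -29.48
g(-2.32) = 30.67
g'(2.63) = -2167.94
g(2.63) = 505.24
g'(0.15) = 6.18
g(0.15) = -2.05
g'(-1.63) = -16.98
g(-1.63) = 14.72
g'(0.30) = 3.72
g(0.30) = -1.33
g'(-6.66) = -166.22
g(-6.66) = 409.44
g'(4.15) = 29.18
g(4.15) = 219.67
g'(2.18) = -979.72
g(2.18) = -187.28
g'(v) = (-0.09*v^2 - 1.02*v + 1.22)*(4.27*v^4 - 1.15*v^3 - 0.09*v^2 - 1.98*v + 1.7)/(0.03*v^3 + 0.51*v^2 - 1.22*v - 0.51)^2 + (17.08*v^3 - 3.45*v^2 - 0.18*v - 1.98)/(0.03*v^3 + 0.51*v^2 - 1.22*v - 0.51)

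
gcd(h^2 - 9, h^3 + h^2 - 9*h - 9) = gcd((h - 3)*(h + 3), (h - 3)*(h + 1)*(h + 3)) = h^2 - 9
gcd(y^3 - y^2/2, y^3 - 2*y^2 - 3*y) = y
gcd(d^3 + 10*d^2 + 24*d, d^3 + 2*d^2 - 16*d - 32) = d + 4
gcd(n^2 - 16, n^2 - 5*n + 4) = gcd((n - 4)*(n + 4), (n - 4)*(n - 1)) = n - 4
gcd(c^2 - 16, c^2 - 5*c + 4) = c - 4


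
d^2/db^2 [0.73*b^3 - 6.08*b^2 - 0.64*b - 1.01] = 4.38*b - 12.16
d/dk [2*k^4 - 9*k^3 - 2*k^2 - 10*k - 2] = 8*k^3 - 27*k^2 - 4*k - 10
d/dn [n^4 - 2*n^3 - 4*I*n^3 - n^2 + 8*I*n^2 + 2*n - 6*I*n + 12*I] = 4*n^3 + n^2*(-6 - 12*I) + n*(-2 + 16*I) + 2 - 6*I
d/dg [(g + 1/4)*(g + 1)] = 2*g + 5/4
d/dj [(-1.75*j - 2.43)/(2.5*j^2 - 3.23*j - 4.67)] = (4.375*j^2 + 12.15*j + 0.323599999999999)/(6.25*j^4 - 16.15*j^3 - 12.9171*j^2 + 30.1682*j + 21.8089)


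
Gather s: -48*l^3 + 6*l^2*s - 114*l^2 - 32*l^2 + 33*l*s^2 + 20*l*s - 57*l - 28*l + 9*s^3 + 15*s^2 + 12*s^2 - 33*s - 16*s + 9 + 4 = -48*l^3 - 146*l^2 - 85*l + 9*s^3 + s^2*(33*l + 27) + s*(6*l^2 + 20*l - 49) + 13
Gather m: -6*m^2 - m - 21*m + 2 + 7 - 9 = -6*m^2 - 22*m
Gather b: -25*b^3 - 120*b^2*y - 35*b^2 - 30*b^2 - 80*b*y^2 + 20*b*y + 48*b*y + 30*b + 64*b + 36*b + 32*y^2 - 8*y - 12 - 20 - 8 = -25*b^3 + b^2*(-120*y - 65) + b*(-80*y^2 + 68*y + 130) + 32*y^2 - 8*y - 40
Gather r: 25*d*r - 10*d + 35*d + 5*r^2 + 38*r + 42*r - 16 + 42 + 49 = 25*d + 5*r^2 + r*(25*d + 80) + 75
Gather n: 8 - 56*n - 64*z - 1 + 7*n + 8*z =-49*n - 56*z + 7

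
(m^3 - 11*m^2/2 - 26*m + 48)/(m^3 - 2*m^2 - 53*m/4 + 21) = 2*(m^2 - 4*m - 32)/(2*m^2 - m - 28)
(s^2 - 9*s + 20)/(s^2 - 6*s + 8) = (s - 5)/(s - 2)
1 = 1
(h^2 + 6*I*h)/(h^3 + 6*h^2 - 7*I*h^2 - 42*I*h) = (h + 6*I)/(h^2 + h*(6 - 7*I) - 42*I)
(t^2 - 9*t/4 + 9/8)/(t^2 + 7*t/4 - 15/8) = (2*t - 3)/(2*t + 5)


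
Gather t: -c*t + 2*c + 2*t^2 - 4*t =2*c + 2*t^2 + t*(-c - 4)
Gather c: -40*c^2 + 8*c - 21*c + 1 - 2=-40*c^2 - 13*c - 1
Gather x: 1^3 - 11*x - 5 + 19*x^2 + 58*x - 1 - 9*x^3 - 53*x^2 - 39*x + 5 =-9*x^3 - 34*x^2 + 8*x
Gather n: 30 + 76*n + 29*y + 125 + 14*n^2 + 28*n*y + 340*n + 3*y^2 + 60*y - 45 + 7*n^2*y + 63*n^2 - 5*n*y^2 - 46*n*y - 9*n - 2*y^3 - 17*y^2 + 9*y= n^2*(7*y + 77) + n*(-5*y^2 - 18*y + 407) - 2*y^3 - 14*y^2 + 98*y + 110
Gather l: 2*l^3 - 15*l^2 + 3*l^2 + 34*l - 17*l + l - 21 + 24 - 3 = 2*l^3 - 12*l^2 + 18*l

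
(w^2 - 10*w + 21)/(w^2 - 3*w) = (w - 7)/w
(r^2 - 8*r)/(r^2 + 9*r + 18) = r*(r - 8)/(r^2 + 9*r + 18)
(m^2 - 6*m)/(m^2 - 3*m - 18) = m/(m + 3)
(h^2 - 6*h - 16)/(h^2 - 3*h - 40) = (h + 2)/(h + 5)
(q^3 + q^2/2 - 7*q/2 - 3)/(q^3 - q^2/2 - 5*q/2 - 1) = (2*q + 3)/(2*q + 1)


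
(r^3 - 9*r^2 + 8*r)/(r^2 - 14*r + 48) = r*(r - 1)/(r - 6)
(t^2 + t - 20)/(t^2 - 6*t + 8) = (t + 5)/(t - 2)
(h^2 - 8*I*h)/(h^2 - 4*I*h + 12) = h*(h - 8*I)/(h^2 - 4*I*h + 12)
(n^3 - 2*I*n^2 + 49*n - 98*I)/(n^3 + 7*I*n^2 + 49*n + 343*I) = (n - 2*I)/(n + 7*I)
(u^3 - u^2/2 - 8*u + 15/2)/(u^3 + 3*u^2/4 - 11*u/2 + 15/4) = 2*(2*u - 5)/(4*u - 5)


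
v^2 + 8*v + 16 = (v + 4)^2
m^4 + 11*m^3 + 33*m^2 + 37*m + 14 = (m + 1)^2*(m + 2)*(m + 7)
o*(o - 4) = o^2 - 4*o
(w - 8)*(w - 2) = w^2 - 10*w + 16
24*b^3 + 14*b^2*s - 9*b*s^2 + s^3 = (-6*b + s)*(-4*b + s)*(b + s)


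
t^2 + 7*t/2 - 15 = (t - 5/2)*(t + 6)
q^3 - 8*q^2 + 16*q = q*(q - 4)^2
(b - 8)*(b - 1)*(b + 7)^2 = b^4 + 5*b^3 - 69*b^2 - 329*b + 392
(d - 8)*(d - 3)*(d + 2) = d^3 - 9*d^2 + 2*d + 48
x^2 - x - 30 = (x - 6)*(x + 5)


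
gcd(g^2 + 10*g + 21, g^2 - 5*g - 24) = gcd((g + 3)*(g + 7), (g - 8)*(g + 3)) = g + 3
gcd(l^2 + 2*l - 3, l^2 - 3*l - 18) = l + 3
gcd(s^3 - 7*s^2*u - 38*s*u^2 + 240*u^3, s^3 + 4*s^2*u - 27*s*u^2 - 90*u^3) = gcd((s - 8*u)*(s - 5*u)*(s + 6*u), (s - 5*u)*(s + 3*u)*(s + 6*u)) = s^2 + s*u - 30*u^2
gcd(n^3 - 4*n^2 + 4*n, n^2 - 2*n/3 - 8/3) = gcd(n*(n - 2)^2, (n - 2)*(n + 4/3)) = n - 2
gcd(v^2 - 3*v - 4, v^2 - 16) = v - 4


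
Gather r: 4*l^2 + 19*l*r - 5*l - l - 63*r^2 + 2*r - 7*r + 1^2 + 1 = 4*l^2 - 6*l - 63*r^2 + r*(19*l - 5) + 2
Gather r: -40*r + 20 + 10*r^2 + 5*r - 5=10*r^2 - 35*r + 15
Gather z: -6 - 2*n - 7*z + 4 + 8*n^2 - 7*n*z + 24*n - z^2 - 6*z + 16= 8*n^2 + 22*n - z^2 + z*(-7*n - 13) + 14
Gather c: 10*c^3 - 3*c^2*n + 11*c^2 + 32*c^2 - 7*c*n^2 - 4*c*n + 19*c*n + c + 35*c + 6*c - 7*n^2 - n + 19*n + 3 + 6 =10*c^3 + c^2*(43 - 3*n) + c*(-7*n^2 + 15*n + 42) - 7*n^2 + 18*n + 9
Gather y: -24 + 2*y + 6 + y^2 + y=y^2 + 3*y - 18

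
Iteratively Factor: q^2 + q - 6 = (q + 3)*(q - 2)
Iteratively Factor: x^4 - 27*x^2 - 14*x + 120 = (x - 5)*(x^3 + 5*x^2 - 2*x - 24) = (x - 5)*(x + 4)*(x^2 + x - 6) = (x - 5)*(x - 2)*(x + 4)*(x + 3)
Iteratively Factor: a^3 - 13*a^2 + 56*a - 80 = (a - 5)*(a^2 - 8*a + 16) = (a - 5)*(a - 4)*(a - 4)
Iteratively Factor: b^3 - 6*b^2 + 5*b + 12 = (b + 1)*(b^2 - 7*b + 12) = (b - 3)*(b + 1)*(b - 4)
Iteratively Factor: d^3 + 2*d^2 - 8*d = (d - 2)*(d^2 + 4*d) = d*(d - 2)*(d + 4)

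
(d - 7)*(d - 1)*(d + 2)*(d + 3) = d^4 - 3*d^3 - 27*d^2 - 13*d + 42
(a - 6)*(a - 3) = a^2 - 9*a + 18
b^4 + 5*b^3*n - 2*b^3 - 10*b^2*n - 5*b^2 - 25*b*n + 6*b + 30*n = (b - 3)*(b - 1)*(b + 2)*(b + 5*n)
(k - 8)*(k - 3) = k^2 - 11*k + 24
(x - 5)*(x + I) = x^2 - 5*x + I*x - 5*I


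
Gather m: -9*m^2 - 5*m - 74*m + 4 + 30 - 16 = -9*m^2 - 79*m + 18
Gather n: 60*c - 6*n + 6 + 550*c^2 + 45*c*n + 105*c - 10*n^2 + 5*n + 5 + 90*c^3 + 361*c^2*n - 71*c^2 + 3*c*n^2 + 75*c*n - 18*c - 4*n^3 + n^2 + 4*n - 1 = 90*c^3 + 479*c^2 + 147*c - 4*n^3 + n^2*(3*c - 9) + n*(361*c^2 + 120*c + 3) + 10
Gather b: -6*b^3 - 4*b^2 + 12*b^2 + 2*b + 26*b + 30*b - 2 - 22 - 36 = -6*b^3 + 8*b^2 + 58*b - 60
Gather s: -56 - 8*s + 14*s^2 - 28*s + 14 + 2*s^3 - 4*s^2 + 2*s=2*s^3 + 10*s^2 - 34*s - 42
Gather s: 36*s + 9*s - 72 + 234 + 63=45*s + 225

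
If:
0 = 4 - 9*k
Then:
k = 4/9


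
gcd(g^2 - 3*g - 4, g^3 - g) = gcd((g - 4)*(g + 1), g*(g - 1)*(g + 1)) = g + 1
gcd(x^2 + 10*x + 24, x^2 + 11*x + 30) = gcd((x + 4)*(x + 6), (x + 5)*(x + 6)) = x + 6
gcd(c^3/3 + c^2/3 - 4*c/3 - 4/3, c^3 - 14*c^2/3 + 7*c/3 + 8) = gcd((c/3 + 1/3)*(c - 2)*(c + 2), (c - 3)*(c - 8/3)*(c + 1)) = c + 1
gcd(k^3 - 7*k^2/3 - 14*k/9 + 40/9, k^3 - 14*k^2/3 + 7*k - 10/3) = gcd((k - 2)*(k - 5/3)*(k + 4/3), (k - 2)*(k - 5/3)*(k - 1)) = k^2 - 11*k/3 + 10/3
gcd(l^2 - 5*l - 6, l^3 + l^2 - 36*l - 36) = l^2 - 5*l - 6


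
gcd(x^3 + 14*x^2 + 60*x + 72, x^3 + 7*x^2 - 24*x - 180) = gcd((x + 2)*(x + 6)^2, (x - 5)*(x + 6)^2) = x^2 + 12*x + 36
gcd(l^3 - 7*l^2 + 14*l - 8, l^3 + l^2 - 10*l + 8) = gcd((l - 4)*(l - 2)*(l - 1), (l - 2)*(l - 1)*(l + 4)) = l^2 - 3*l + 2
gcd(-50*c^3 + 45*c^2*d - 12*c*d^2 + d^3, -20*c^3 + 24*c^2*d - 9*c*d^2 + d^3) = 10*c^2 - 7*c*d + d^2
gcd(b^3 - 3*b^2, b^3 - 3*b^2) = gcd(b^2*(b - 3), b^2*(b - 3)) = b^3 - 3*b^2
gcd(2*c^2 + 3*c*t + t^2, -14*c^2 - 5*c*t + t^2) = 2*c + t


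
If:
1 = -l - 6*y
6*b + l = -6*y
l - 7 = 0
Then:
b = 1/6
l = 7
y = -4/3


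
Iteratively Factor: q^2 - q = (q - 1)*(q)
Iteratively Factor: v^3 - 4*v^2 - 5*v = (v + 1)*(v^2 - 5*v) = (v - 5)*(v + 1)*(v)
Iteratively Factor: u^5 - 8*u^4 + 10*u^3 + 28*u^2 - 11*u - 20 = (u + 1)*(u^4 - 9*u^3 + 19*u^2 + 9*u - 20) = (u + 1)^2*(u^3 - 10*u^2 + 29*u - 20) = (u - 4)*(u + 1)^2*(u^2 - 6*u + 5) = (u - 4)*(u - 1)*(u + 1)^2*(u - 5)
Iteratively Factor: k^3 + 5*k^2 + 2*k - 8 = (k - 1)*(k^2 + 6*k + 8) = (k - 1)*(k + 4)*(k + 2)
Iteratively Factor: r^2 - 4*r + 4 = (r - 2)*(r - 2)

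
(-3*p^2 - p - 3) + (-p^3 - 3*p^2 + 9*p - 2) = -p^3 - 6*p^2 + 8*p - 5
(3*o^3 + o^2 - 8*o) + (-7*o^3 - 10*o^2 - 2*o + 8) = -4*o^3 - 9*o^2 - 10*o + 8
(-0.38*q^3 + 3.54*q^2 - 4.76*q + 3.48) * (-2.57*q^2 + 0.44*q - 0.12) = 0.9766*q^5 - 9.265*q^4 + 13.8364*q^3 - 11.4628*q^2 + 2.1024*q - 0.4176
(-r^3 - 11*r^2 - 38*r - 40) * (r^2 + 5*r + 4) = -r^5 - 16*r^4 - 97*r^3 - 274*r^2 - 352*r - 160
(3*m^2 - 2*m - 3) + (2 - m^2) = 2*m^2 - 2*m - 1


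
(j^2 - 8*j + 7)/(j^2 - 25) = (j^2 - 8*j + 7)/(j^2 - 25)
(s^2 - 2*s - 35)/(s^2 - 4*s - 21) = (s + 5)/(s + 3)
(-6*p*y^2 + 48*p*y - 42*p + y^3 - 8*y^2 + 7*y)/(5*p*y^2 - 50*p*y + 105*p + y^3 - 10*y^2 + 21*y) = (-6*p*y + 6*p + y^2 - y)/(5*p*y - 15*p + y^2 - 3*y)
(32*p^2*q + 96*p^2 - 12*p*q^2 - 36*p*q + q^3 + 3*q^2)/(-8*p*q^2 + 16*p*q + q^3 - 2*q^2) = (-4*p*q - 12*p + q^2 + 3*q)/(q*(q - 2))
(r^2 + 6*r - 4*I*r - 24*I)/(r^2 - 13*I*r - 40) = (r^2 + r*(6 - 4*I) - 24*I)/(r^2 - 13*I*r - 40)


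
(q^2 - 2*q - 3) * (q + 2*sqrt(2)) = q^3 - 2*q^2 + 2*sqrt(2)*q^2 - 4*sqrt(2)*q - 3*q - 6*sqrt(2)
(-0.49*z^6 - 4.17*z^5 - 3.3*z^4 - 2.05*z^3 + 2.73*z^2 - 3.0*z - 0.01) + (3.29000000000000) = -0.49*z^6 - 4.17*z^5 - 3.3*z^4 - 2.05*z^3 + 2.73*z^2 - 3.0*z + 3.28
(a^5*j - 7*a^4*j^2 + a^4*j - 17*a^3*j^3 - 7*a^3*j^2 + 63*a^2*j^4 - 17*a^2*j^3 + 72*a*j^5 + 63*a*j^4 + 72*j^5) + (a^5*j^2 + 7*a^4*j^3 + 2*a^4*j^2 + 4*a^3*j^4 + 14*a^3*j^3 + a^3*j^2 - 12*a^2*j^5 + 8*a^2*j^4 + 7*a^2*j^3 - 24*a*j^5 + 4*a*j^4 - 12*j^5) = a^5*j^2 + a^5*j + 7*a^4*j^3 - 5*a^4*j^2 + a^4*j + 4*a^3*j^4 - 3*a^3*j^3 - 6*a^3*j^2 - 12*a^2*j^5 + 71*a^2*j^4 - 10*a^2*j^3 + 48*a*j^5 + 67*a*j^4 + 60*j^5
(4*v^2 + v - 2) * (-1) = -4*v^2 - v + 2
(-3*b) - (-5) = 5 - 3*b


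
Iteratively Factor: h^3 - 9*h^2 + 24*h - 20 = (h - 2)*(h^2 - 7*h + 10) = (h - 2)^2*(h - 5)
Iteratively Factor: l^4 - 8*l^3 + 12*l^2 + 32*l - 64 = (l - 4)*(l^3 - 4*l^2 - 4*l + 16) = (l - 4)*(l - 2)*(l^2 - 2*l - 8) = (l - 4)^2*(l - 2)*(l + 2)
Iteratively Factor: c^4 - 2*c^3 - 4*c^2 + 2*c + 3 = (c - 1)*(c^3 - c^2 - 5*c - 3) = (c - 3)*(c - 1)*(c^2 + 2*c + 1) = (c - 3)*(c - 1)*(c + 1)*(c + 1)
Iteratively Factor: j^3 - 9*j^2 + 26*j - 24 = (j - 3)*(j^2 - 6*j + 8) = (j - 4)*(j - 3)*(j - 2)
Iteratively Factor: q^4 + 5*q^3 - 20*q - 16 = (q - 2)*(q^3 + 7*q^2 + 14*q + 8) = (q - 2)*(q + 1)*(q^2 + 6*q + 8) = (q - 2)*(q + 1)*(q + 4)*(q + 2)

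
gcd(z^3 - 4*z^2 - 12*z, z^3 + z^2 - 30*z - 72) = z - 6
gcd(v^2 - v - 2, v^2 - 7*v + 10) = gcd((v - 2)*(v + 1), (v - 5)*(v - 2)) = v - 2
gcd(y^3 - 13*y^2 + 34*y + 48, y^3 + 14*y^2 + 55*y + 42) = y + 1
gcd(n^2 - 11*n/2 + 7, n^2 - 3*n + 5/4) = 1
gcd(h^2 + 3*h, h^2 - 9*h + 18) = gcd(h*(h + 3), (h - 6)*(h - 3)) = 1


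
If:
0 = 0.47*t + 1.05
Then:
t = -2.23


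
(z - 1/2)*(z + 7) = z^2 + 13*z/2 - 7/2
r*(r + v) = r^2 + r*v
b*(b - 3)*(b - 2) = b^3 - 5*b^2 + 6*b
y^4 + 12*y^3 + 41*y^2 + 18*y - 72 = (y - 1)*(y + 3)*(y + 4)*(y + 6)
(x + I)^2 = x^2 + 2*I*x - 1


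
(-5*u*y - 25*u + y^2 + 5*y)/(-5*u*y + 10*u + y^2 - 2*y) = (y + 5)/(y - 2)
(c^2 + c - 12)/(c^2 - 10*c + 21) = (c + 4)/(c - 7)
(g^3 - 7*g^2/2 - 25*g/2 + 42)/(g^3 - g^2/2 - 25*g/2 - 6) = (2*g^2 + g - 21)/(2*g^2 + 7*g + 3)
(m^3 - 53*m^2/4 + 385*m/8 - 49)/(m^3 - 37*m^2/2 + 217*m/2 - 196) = (m - 7/4)/(m - 7)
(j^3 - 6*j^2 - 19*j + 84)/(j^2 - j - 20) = (j^2 - 10*j + 21)/(j - 5)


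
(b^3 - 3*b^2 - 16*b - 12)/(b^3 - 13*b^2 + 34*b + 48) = (b + 2)/(b - 8)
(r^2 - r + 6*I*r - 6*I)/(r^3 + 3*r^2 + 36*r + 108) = (r - 1)/(r^2 + r*(3 - 6*I) - 18*I)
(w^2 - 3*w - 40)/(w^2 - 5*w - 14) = (-w^2 + 3*w + 40)/(-w^2 + 5*w + 14)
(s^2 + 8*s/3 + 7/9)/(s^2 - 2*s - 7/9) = (3*s + 7)/(3*s - 7)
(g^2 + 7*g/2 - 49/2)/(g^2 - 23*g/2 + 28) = (g + 7)/(g - 8)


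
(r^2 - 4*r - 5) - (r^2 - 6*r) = 2*r - 5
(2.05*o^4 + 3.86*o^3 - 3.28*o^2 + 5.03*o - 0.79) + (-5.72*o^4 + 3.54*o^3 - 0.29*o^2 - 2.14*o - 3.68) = -3.67*o^4 + 7.4*o^3 - 3.57*o^2 + 2.89*o - 4.47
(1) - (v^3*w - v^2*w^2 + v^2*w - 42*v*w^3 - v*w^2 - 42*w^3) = -v^3*w + v^2*w^2 - v^2*w + 42*v*w^3 + v*w^2 + 42*w^3 + 1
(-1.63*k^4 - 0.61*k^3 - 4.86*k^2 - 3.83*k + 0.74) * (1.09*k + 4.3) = -1.7767*k^5 - 7.6739*k^4 - 7.9204*k^3 - 25.0727*k^2 - 15.6624*k + 3.182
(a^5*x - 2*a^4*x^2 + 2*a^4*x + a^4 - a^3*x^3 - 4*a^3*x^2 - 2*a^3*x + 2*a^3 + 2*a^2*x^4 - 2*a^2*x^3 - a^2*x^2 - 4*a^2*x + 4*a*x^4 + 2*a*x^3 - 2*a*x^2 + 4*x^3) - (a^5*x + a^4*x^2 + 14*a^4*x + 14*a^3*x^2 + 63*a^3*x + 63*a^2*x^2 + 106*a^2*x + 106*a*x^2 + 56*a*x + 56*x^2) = -3*a^4*x^2 - 12*a^4*x + a^4 - a^3*x^3 - 18*a^3*x^2 - 65*a^3*x + 2*a^3 + 2*a^2*x^4 - 2*a^2*x^3 - 64*a^2*x^2 - 110*a^2*x + 4*a*x^4 + 2*a*x^3 - 108*a*x^2 - 56*a*x + 4*x^3 - 56*x^2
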